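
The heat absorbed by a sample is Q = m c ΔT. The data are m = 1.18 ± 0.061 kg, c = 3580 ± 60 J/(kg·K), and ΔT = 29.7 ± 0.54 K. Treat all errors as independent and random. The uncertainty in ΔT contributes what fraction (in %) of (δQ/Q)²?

(δQ/Q)² = (1·δm/m)² + (1·δc/c)² + (1·δΔT/ΔT)²
  m term: (1×0.0517)² = 0.00267
  c term: (1×0.0168)² = 0.000281
  ΔT term: (1×0.0182)² = 0.000331
Total = 0.00328. Share from ΔT = 0.000331/0.00328 = 0.101.

10.1%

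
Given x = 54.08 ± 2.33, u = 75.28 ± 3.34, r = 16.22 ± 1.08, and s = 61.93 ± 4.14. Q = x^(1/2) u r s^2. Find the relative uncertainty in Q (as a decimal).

0.157

Each factor contributes (exponent × relative error)² to (δQ/Q)²:
  (½·δx/x)² = (0.5×0.0431)² = 0.000464;  (1·δu/u)² = (1×0.0444)² = 0.00197;  (1·δr/r)² = (1×0.0666)² = 0.00443;  (2·δs/s)² = (2×0.0668)² = 0.0179
δQ/Q = √(0.0247) = 0.157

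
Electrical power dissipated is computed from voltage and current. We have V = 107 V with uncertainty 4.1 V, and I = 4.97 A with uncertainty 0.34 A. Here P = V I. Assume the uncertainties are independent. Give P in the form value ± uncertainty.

Products/powers → add relative errors in quadrature, weighted by exponent:
  (1·δV/V)² = (1×0.0383)² = 0.00147;  (1·δI/I)² = (1×0.0684)² = 0.00468
δP/P = √(0.00615) = 0.0784
P = 532 W, so δP = 0.0784 × 532 = 41.7 W.

532 ± 41.7 W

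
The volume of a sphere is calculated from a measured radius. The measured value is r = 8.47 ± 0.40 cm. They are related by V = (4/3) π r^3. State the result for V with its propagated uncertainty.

2550 ± 361 cm^3

Products/powers → add relative errors in quadrature, weighted by exponent:
  (3·δr/r)² = (3×0.0472)² = 0.0201
δV/V = √(0.0201) = 0.142
V = 2550 cm^3, so δV = 0.142 × 2550 = 361 cm^3.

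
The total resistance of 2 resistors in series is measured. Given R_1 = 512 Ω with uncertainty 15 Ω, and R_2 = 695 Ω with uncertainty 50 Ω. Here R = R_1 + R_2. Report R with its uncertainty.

1210 ± 52.2 Ω

Each term contributes (cᵢ δxᵢ)² to (δR)²:
  (δR_1)² = 225;  (δR_2)² = 2500
δR = √(2720) = 52.2 Ω
R = 1210 Ω.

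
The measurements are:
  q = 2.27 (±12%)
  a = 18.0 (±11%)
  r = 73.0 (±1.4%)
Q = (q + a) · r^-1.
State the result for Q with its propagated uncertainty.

Let u = q + a = 20.3. δu = √(δq² + δa²) = √(0.0742 + 3.92) = 2.00, so δu/u = 0.0986.
Q is then a monomial in u, r:
δQ/Q = √((δu/u)² + (-1·δr/r)²) = √(0.00972 + 0.000196) = 0.0996
Q = 0.278, so δQ = 0.0996 × 0.278 = 0.0277.

0.278 ± 0.0277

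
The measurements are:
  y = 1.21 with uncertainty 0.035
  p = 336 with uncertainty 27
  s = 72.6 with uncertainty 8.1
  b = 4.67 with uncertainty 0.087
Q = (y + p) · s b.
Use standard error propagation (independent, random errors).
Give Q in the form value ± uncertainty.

Let u = y + p = 337. δu = √(δy² + δp²) = √(0.00123 + 729) = 27.0, so δu/u = 0.0801.
Q is then a monomial in u, s, b:
δQ/Q = √((δu/u)² + (1·δs/s)² + (1·δb/b)²) = √(0.00641 + 0.0124 + 0.000347) = 0.139
Q = 1.14e+05, so δQ = 0.139 × 1.14e+05 = 15800.

(1.14 ± 0.158) × 10^5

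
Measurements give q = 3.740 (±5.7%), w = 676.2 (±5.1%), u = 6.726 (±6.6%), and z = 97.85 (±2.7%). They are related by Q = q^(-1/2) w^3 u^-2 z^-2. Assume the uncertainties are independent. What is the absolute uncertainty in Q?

Products/powers → add relative errors in quadrature, weighted by exponent:
  (−½·δq/q)² = (-0.5×0.0570)² = 0.000812;  (3·δw/w)² = (3×0.0510)² = 0.0234;  (-2·δu/u)² = (-2×0.0660)² = 0.0174;  (-2·δz/z)² = (-2×0.0270)² = 0.00292
δQ/Q = √(0.0446) = 0.211
Q = 369.1, so δQ = 0.211 × 369.1 = 77.9.

77.9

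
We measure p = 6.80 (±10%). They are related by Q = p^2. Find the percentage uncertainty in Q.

20.0%

Q ∝ p^2, so δQ/Q = |2| · δp/p = 2 × 0.100 = 0.200.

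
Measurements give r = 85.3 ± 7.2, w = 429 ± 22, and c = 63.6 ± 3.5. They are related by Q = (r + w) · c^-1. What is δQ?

Let u = r + w = 514. δu = √(δr² + δw²) = √(51.8 + 484) = 23.1, so δu/u = 0.0450.
Q is then a monomial in u, c:
δQ/Q = √((δu/u)² + (-1·δc/c)²) = √(0.00203 + 0.00303) = 0.0711
Q = 8.09, so δQ = 0.0711 × 8.09 = 0.575.

0.575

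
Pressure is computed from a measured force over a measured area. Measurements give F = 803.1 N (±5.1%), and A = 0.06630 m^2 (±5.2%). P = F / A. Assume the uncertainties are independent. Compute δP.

882 Pa

Products/powers → add relative errors in quadrature, weighted by exponent:
  (1·δF/F)² = (1×0.0510)² = 0.00260;  (-1·δA/A)² = (-1×0.0520)² = 0.00270
δP/P = √(0.00531) = 0.0728
P = 12110 Pa, so δP = 0.0728 × 12110 = 882 Pa.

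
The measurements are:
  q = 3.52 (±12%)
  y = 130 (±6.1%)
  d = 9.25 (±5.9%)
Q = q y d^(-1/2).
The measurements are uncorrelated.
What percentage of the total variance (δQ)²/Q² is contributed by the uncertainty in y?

(δQ/Q)² = (1·δq/q)² + (1·δy/y)² + (−½·δd/d)²
  q term: (1×0.120)² = 0.0144
  y term: (1×0.0610)² = 0.00372
  d term: (-0.5×0.0590)² = 0.000870
Total = 0.0190. Share from y = 0.00372/0.0190 = 0.196.

19.6%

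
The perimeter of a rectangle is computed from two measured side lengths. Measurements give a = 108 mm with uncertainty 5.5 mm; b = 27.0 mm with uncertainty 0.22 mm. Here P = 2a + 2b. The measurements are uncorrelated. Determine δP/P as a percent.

P is a linear combination, so absolute uncertainties add in quadrature:
  (2·δa)² = 121;  (2·δb)² = 0.194
δP = √(121) = 11.0 mm
P = 270 mm, so δP/P = 11.0/270 = 0.0408.

4.08%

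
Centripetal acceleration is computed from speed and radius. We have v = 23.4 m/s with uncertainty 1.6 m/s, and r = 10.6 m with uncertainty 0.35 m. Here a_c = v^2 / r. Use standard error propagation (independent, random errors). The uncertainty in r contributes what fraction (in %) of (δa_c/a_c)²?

(δa_c/a_c)² = (2·δv/v)² + (-1·δr/r)²
  v term: (2×0.0684)² = 0.0187
  r term: (-1×0.0330)² = 0.00109
Total = 0.0198. Share from r = 0.00109/0.0198 = 0.0551.

5.51%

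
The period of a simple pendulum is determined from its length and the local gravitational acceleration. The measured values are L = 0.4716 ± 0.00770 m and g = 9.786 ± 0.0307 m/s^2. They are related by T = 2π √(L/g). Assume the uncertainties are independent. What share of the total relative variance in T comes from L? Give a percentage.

(δT/T)² = (½·δL/L)² + (−½·δg/g)²
  L term: (0.5×0.0163)² = 6.66e-05
  g term: (-0.5×0.00314)² = 2.46e-06
Total = 6.91e-05. Share from L = 6.66e-05/6.91e-05 = 0.964.

96.4%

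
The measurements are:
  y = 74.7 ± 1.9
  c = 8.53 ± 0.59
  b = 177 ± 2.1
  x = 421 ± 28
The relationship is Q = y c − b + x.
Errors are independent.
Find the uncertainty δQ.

54.7

Let p = y·c = 637. δp/p = √((1·δy/y)² + (1·δc/c)²) = √(0.000647 + 0.00478) = 0.0737, so δp = 47.0.
Q = p − b + x: δQ = √(δp² + δb² + δx²) = √(2210 + 4.41 + 784) = 54.7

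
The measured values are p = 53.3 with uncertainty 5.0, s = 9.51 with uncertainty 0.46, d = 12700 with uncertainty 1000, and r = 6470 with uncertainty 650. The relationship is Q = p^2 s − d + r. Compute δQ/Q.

Let w = p^2·s = 27000. δw/w = √((2·δp/p)² + (1·δs/s)²) = √(0.0352 + 0.00234) = 0.194, so δw = 5230.
Q = w − d + r: δQ = √(δw² + δd² + δr²) = √(2.74e+07 + 1e+06 + 4.22e+05) = 5370
Q = 20800, so δQ/Q = 5370/20800 = 0.258.

0.258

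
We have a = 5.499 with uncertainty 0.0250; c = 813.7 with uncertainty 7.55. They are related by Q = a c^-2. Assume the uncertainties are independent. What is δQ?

1.59e-07

Products/powers → add relative errors in quadrature, weighted by exponent:
  (1·δa/a)² = (1×0.00455)² = 2.07e-05;  (-2·δc/c)² = (-2×0.00928)² = 0.000344
δQ/Q = √(0.000365) = 0.0191
Q = 8.305e-06, so δQ = 0.0191 × 8.305e-06 = 1.59e-07.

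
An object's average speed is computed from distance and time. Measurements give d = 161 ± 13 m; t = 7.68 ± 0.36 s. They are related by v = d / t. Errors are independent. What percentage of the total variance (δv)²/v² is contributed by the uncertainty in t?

(δv/v)² = (1·δd/d)² + (-1·δt/t)²
  d term: (1×0.0807)² = 0.00652
  t term: (-1×0.0469)² = 0.00220
Total = 0.00872. Share from t = 0.00220/0.00872 = 0.252.

25.2%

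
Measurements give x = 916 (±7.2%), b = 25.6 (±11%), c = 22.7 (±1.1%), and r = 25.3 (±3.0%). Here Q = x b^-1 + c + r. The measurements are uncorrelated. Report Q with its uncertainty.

Let p = x·b^-1 = 35.8. δp/p = √((1·δx/x)² + (-1·δb/b)²) = √(0.00518 + 0.0121) = 0.131, so δp = 4.70.
Q = p + c + r: δQ = √(δp² + δc² + δr²) = √(22.1 + 0.0624 + 0.576) = 4.77
Q = 83.8.

83.8 ± 4.77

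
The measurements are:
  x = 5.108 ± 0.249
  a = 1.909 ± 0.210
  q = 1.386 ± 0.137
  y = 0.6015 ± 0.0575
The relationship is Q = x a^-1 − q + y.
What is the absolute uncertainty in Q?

0.355

Let p = x·a^-1 = 2.676. δp/p = √((1·δx/x)² + (-1·δa/a)²) = √(0.00238 + 0.0121) = 0.120, so δp = 0.322.
Q = p − q + y: δQ = √(δp² + δq² + δy²) = √(0.104 + 0.0188 + 0.00331) = 0.355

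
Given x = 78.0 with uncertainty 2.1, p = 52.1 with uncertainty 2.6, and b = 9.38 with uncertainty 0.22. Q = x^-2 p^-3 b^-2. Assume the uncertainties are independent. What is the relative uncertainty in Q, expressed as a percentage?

Each factor contributes (exponent × relative error)² to (δQ/Q)²:
  (-2·δx/x)² = (-2×0.0269)² = 0.00290;  (-3·δp/p)² = (-3×0.0499)² = 0.0224;  (-2·δb/b)² = (-2×0.0235)² = 0.00220
δQ/Q = √(0.0275) = 0.166

16.6%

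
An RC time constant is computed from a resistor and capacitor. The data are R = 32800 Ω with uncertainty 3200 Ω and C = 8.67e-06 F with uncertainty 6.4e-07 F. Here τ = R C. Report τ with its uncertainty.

0.284 ± 0.0348 s

Relative error in a monomial: (δτ/τ)² = Σ (nᵢ · δxᵢ/xᵢ)².
  (1·δR/R)² = (1×0.0976)² = 0.00952;  (1·δC/C)² = (1×0.0738)² = 0.00545
δτ/τ = √(0.0150) = 0.122
τ = 0.284 s, so δτ = 0.122 × 0.284 = 0.0348 s.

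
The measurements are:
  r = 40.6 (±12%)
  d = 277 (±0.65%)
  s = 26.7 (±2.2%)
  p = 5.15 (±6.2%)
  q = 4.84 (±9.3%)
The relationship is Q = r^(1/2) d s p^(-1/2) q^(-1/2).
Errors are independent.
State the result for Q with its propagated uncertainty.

Q is a product of powers, so relative uncertainties combine in quadrature:
  (½·δr/r)² = (0.5×0.120)² = 0.00360;  (1·δd/d)² = (1×0.00650)² = 4.23e-05;  (1·δs/s)² = (1×0.0220)² = 0.000484;  (−½·δp/p)² = (-0.5×0.0620)² = 0.000961;  (−½·δq/q)² = (-0.5×0.0930)² = 0.00216
δQ/Q = √(0.00725) = 0.0851
Q = 9440, so δQ = 0.0851 × 9440 = 804.

9440 ± 804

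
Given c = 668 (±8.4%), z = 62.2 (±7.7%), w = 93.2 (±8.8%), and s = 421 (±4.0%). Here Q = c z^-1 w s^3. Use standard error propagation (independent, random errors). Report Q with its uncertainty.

(7.47 ± 1.40) × 10^10

Q is a product of powers, so relative uncertainties combine in quadrature:
  (1·δc/c)² = (1×0.0840)² = 0.00706;  (-1·δz/z)² = (-1×0.0770)² = 0.00593;  (1·δw/w)² = (1×0.0880)² = 0.00774;  (3·δs/s)² = (3×0.0400)² = 0.0144
δQ/Q = √(0.0351) = 0.187
Q = 7.47e+10, so δQ = 0.187 × 7.47e+10 = 1.4e+10.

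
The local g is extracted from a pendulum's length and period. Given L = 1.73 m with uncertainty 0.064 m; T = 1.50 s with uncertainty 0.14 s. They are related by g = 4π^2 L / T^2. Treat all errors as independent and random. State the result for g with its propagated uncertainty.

Since g is a product/quotient, work with relative uncertainties:
  (1·δL/L)² = (1×0.0370)² = 0.00137;  (-2·δT/T)² = (-2×0.0933)² = 0.0348
δg/g = √(0.0362) = 0.190
g = 30.4 m/s^2, so δg = 0.190 × 30.4 = 5.78 m/s^2.

30.4 ± 5.78 m/s^2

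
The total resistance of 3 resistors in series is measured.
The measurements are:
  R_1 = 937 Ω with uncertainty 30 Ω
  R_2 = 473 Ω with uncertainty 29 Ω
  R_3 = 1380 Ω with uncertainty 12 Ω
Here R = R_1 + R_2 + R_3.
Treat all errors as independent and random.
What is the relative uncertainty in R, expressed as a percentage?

Each term contributes (cᵢ δxᵢ)² to (δR)²:
  (δR_1)² = 900;  (δR_2)² = 841;  (δR_3)² = 144
δR = √(1880) = 43.4 Ω
R = 2790 Ω, so δR/R = 43.4/2790 = 0.0156.

1.56%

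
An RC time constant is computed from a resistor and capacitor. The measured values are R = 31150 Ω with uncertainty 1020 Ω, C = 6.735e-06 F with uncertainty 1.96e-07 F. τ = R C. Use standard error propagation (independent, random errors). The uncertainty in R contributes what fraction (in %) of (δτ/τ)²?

(δτ/τ)² = (1·δR/R)² + (1·δC/C)²
  R term: (1×0.0327)² = 0.00107
  C term: (1×0.0291)² = 0.000847
Total = 0.00192. Share from R = 0.00107/0.00192 = 0.559.

55.9%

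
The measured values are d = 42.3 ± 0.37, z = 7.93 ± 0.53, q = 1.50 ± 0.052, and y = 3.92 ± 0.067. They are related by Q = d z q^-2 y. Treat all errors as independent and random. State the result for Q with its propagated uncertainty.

Products/powers → add relative errors in quadrature, weighted by exponent:
  (1·δd/d)² = (1×0.00875)² = 7.65e-05;  (1·δz/z)² = (1×0.0668)² = 0.00447;  (-2·δq/q)² = (-2×0.0347)² = 0.00481;  (1·δy/y)² = (1×0.0171)² = 0.000292
δQ/Q = √(0.00964) = 0.0982
Q = 584, so δQ = 0.0982 × 584 = 57.4.

584 ± 57.4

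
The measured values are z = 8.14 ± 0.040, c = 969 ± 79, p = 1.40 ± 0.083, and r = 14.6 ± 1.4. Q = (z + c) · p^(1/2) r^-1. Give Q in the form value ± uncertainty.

79.2 ± 10.2

Let u = z + c = 977. δu = √(δz² + δc²) = √(0.00160 + 6240) = 79.0, so δu/u = 0.0808.
Q is then a monomial in u, p, r:
δQ/Q = √((δu/u)² + (½·δp/p)² + (-1·δr/r)²) = √(0.00654 + 0.000879 + 0.00919) = 0.129
Q = 79.2, so δQ = 0.129 × 79.2 = 10.2.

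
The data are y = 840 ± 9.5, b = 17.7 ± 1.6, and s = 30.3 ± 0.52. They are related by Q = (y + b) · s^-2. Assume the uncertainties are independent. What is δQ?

Let u = y + b = 858. δu = √(δy² + δb²) = √(90.2 + 2.56) = 9.63, so δu/u = 0.0112.
Q is then a monomial in u, s:
δQ/Q = √((δu/u)² + (-2·δs/s)²) = √(0.000126 + 0.00118) = 0.0361
Q = 0.934, so δQ = 0.0361 × 0.934 = 0.0337.

0.0337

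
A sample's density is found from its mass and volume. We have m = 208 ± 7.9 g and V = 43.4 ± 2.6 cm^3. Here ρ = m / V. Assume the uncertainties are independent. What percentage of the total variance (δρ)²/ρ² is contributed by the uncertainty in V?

(δρ/ρ)² = (1·δm/m)² + (-1·δV/V)²
  m term: (1×0.0380)² = 0.00144
  V term: (-1×0.0599)² = 0.00359
Total = 0.00503. Share from V = 0.00359/0.00503 = 0.713.

71.3%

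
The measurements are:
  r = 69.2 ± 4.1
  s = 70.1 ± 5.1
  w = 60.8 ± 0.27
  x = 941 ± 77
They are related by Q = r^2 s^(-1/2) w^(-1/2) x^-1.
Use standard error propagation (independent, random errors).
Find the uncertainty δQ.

0.0116

Each factor contributes (exponent × relative error)² to (δQ/Q)²:
  (2·δr/r)² = (2×0.0592)² = 0.0140;  (−½·δs/s)² = (-0.5×0.0728)² = 0.00132;  (−½·δw/w)² = (-0.5×0.00444)² = 4.93e-06;  (-1·δx/x)² = (-1×0.0818)² = 0.00670
δQ/Q = √(0.0221) = 0.149
Q = 0.0779, so δQ = 0.149 × 0.0779 = 0.0116.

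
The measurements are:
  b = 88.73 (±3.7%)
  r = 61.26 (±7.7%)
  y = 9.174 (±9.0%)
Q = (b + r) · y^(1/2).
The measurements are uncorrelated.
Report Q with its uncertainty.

454.3 ± 26.9

Let u = b + r = 150.0. δu = √(δb² + δr²) = √(10.8 + 22.3) = 5.75, so δu/u = 0.0383.
Q is then a monomial in u, y:
δQ/Q = √((δu/u)² + (½·δy/y)²) = √(0.00147 + 0.00202) = 0.0591
Q = 454.3, so δQ = 0.0591 × 454.3 = 26.9.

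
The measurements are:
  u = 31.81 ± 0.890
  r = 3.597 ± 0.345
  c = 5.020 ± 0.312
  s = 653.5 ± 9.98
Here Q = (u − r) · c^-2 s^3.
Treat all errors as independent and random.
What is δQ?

4.27e+07

Let w = u − r = 28.21. δw = √(δu² + δr²) = √(0.792 + 0.119) = 0.955, so δw/w = 0.0338.
Q is then a monomial in w, c, s:
δQ/Q = √((δw/w)² + (-2·δc/c)² + (3·δs/s)²) = √(0.00114 + 0.0155 + 0.00210) = 0.137
Q = 3.124e+08, so δQ = 0.137 × 3.124e+08 = 4.27e+07.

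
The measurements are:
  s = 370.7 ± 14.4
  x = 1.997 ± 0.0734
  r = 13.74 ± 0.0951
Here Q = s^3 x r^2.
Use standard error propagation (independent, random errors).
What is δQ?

Relative error in a monomial: (δQ/Q)² = Σ (nᵢ · δxᵢ/xᵢ)².
  (3·δs/s)² = (3×0.0388)² = 0.0136;  (1·δx/x)² = (1×0.0368)² = 0.00135;  (2·δr/r)² = (2×0.00692)² = 0.000192
δQ/Q = √(0.0151) = 0.123
Q = 1.921e+10, so δQ = 0.123 × 1.921e+10 = 2.36e+09.

2.36e+09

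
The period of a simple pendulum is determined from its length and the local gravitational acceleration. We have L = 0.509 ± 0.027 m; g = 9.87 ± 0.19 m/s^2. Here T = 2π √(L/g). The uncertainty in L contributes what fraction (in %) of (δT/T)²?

(δT/T)² = (½·δL/L)² + (−½·δg/g)²
  L term: (0.5×0.0530)² = 0.000703
  g term: (-0.5×0.0193)² = 9.26e-05
Total = 0.000796. Share from L = 0.000703/0.000796 = 0.884.

88.4%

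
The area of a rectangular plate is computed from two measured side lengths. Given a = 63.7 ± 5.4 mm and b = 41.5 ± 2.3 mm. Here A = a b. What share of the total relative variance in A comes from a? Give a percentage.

70.1%

(δA/A)² = (1·δa/a)² + (1·δb/b)²
  a term: (1×0.0848)² = 0.00719
  b term: (1×0.0554)² = 0.00307
Total = 0.0103. Share from a = 0.00719/0.0103 = 0.701.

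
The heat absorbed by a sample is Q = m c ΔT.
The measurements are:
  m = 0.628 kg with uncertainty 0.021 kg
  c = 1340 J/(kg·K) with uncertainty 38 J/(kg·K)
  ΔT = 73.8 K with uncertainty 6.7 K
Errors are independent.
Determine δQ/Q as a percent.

10.1%

Since Q is a product/quotient, work with relative uncertainties:
  (1·δm/m)² = (1×0.0334)² = 0.00112;  (1·δc/c)² = (1×0.0284)² = 0.000804;  (1·δΔT/ΔT)² = (1×0.0908)² = 0.00824
δQ/Q = √(0.0102) = 0.101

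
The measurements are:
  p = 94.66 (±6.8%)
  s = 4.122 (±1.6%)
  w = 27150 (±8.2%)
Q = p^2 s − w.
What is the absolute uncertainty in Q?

Let h = p^2·s = 36940. δh/h = √((2·δp/p)² + (1·δs/s)²) = √(0.0185 + 0.000256) = 0.137, so δh = 5060.
Q = h − w: δQ = √(δh² + δw²) = √(2.56e+07 + 4.96e+06) = 5530

5530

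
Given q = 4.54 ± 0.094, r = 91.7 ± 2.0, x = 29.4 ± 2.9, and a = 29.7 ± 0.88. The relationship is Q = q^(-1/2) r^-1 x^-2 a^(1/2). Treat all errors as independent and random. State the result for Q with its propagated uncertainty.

Since Q is a product/quotient, work with relative uncertainties:
  (−½·δq/q)² = (-0.5×0.0207)² = 0.000107;  (-1·δr/r)² = (-1×0.0218)² = 0.000476;  (-2·δx/x)² = (-2×0.0986)² = 0.0389;  (½·δa/a)² = (0.5×0.0296)² = 0.000219
δQ/Q = √(0.0397) = 0.199
Q = 3.23e-05, so δQ = 0.199 × 3.23e-05 = 6.43e-06.

(3.23 ± 0.643) × 10^-5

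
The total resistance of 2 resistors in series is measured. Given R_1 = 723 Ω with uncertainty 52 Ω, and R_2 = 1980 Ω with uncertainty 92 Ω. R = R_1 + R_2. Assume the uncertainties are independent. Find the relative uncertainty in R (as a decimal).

0.0391

R is a linear combination, so absolute uncertainties add in quadrature:
  (δR_1)² = 2700;  (δR_2)² = 8460
δR = √(11200) = 106 Ω
R = 2700 Ω, so δR/R = 106/2700 = 0.0391.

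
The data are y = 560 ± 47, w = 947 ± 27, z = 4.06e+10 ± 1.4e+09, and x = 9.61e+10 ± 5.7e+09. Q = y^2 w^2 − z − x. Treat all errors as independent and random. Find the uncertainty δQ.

5.02e+10

Let p = y^2·w^2 = 2.81e+11. δp/p = √((2·δy/y)² + (2·δw/w)²) = √(0.0282 + 0.00325) = 0.177, so δp = 4.99e+10.
Q = p − z − x: δQ = √(δp² + δz² + δx²) = √(2.49e+21 + 1.96e+18 + 3.25e+19) = 5.02e+10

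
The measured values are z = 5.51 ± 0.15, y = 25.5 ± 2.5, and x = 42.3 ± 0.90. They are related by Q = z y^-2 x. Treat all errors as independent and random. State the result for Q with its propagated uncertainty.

Relative error in a monomial: (δQ/Q)² = Σ (nᵢ · δxᵢ/xᵢ)².
  (1·δz/z)² = (1×0.0272)² = 0.000741;  (-2·δy/y)² = (-2×0.0980)² = 0.0384;  (1·δx/x)² = (1×0.0213)² = 0.000453
δQ/Q = √(0.0396) = 0.199
Q = 0.358, so δQ = 0.199 × 0.358 = 0.0714.

0.358 ± 0.0714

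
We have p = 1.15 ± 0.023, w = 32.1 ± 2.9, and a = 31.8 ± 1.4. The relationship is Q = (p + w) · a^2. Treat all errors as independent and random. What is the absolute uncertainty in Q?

4170

Let u = p + w = 33.2. δu = √(δp² + δw²) = √(0.000529 + 8.41) = 2.90, so δu/u = 0.0872.
Q is then a monomial in u, a:
δQ/Q = √((δu/u)² + (2·δa/a)²) = √(0.00761 + 0.00775) = 0.124
Q = 33600, so δQ = 0.124 × 33600 = 4170.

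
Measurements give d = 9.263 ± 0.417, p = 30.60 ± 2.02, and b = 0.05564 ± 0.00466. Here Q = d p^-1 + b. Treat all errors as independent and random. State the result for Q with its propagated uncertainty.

0.3584 ± 0.0246

Let w = d·p^-1 = 0.3027. δw/w = √((1·δd/d)² + (-1·δp/p)²) = √(0.00203 + 0.00436) = 0.0799, so δw = 0.0242.
Q = w + b: δQ = √(δw² + δb²) = √(0.000585 + 2.17e-05) = 0.0246
Q = 0.3584.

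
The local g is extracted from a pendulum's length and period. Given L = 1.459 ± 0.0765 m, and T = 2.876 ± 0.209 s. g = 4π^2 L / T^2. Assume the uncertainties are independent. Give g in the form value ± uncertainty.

6.964 ± 1.08 m/s^2

Products/powers → add relative errors in quadrature, weighted by exponent:
  (1·δL/L)² = (1×0.0524)² = 0.00275;  (-2·δT/T)² = (-2×0.0727)² = 0.0211
δg/g = √(0.0239) = 0.155
g = 6.964 m/s^2, so δg = 0.155 × 6.964 = 1.08 m/s^2.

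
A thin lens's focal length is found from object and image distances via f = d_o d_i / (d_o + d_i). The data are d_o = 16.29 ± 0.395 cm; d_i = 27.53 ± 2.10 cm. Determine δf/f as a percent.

3.22%

∂f/∂d_o = (d_i/(d_o+d_i))² = 0.395;  ∂f/∂d_i = (d_o/(d_o+d_i))² = 0.138
δf = √((∂f/∂d_o · δd_o)² + (∂f/∂d_i · δd_i)²) = √(0.0243 + 0.0842) = 0.329 cm
f = 10.23 cm, so δf/f = 0.329/10.23 = 0.0322.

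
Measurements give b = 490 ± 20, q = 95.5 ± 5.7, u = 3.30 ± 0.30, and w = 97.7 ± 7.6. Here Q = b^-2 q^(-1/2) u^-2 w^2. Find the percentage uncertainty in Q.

Relative error in a monomial: (δQ/Q)² = Σ (nᵢ · δxᵢ/xᵢ)².
  (-2·δb/b)² = (-2×0.0408)² = 0.00666;  (−½·δq/q)² = (-0.5×0.0597)² = 0.000891;  (-2·δu/u)² = (-2×0.0909)² = 0.0331;  (2·δw/w)² = (2×0.0778)² = 0.0242
δQ/Q = √(0.0648) = 0.255

25.5%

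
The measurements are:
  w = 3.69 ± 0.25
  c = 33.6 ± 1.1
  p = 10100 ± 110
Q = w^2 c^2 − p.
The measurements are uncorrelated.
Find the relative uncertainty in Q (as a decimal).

0.439

Let h = w^2·c^2 = 15400. δh/h = √((2·δw/w)² + (2·δc/c)²) = √(0.0184 + 0.00429) = 0.150, so δh = 2310.
Q = h − p: δQ = √(δh² + δp²) = √(5.35e+06 + 12100) = 2320
Q = 5270, so δQ/Q = 2320/5270 = 0.439.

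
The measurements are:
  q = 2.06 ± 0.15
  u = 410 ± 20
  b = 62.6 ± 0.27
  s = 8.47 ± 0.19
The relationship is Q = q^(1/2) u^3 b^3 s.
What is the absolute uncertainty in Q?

Each factor contributes (exponent × relative error)² to (δQ/Q)²:
  (½·δq/q)² = (0.5×0.0728)² = 0.00133;  (3·δu/u)² = (3×0.0488)² = 0.0214;  (3·δb/b)² = (3×0.00431)² = 0.000167;  (1·δs/s)² = (1×0.0224)² = 0.000503
δQ/Q = √(0.0234) = 0.153
Q = 2.06e+14, so δQ = 0.153 × 2.06e+14 = 3.14e+13.

3.14e+13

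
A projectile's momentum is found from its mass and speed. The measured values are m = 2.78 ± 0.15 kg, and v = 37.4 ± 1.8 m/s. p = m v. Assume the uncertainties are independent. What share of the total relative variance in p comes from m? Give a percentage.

(δp/p)² = (1·δm/m)² + (1·δv/v)²
  m term: (1×0.0540)² = 0.00291
  v term: (1×0.0481)² = 0.00232
Total = 0.00523. Share from m = 0.00291/0.00523 = 0.557.

55.7%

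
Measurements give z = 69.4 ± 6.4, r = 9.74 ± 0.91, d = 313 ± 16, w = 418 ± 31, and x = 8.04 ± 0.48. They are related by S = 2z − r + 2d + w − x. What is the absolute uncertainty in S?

46.4

Each term contributes (cᵢ δxᵢ)² to (δS)²:
  (2·δz)² = 164;  (δr)² = 0.828;  (2·δd)² = 1020;  (δw)² = 961;  (δx)² = 0.230
δS = √(2150) = 46.4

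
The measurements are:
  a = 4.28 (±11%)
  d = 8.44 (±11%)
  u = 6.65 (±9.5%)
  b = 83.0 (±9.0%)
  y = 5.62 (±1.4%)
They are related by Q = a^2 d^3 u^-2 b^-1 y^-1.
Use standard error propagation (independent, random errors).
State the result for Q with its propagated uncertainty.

Q is a product of powers, so relative uncertainties combine in quadrature:
  (2·δa/a)² = (2×0.110)² = 0.0484;  (3·δd/d)² = (3×0.110)² = 0.109;  (-2·δu/u)² = (-2×0.0950)² = 0.0361;  (-1·δb/b)² = (-1×0.0900)² = 0.00810;  (-1·δy/y)² = (-1×0.0140)² = 0.000196
δQ/Q = √(0.202) = 0.449
Q = 0.534, so δQ = 0.449 × 0.534 = 0.240.

0.534 ± 0.240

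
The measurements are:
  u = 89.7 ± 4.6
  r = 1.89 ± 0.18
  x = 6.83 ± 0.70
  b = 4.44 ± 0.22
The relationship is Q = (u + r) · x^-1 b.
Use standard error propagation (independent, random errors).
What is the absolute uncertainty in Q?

Let w = u + r = 91.6. δw = √(δu² + δr²) = √(21.2 + 0.0324) = 4.60, so δw/w = 0.0503.
Q is then a monomial in w, x, b:
δQ/Q = √((δw/w)² + (-1·δx/x)² + (1·δb/b)²) = √(0.00253 + 0.0105 + 0.00246) = 0.124
Q = 59.5, so δQ = 0.124 × 59.5 = 7.41.

7.41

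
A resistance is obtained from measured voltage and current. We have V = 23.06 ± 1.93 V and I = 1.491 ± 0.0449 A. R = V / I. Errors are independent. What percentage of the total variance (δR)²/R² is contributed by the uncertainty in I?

11.5%

(δR/R)² = (1·δV/V)² + (-1·δI/I)²
  V term: (1×0.0837)² = 0.00700
  I term: (-1×0.0301)² = 0.000907
Total = 0.00791. Share from I = 0.000907/0.00791 = 0.115.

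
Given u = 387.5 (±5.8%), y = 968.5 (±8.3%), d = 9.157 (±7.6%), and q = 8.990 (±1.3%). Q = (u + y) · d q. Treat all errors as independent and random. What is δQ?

Let w = u + y = 1356. δw = √(δu² + δy²) = √(505 + 6460) = 83.5, so δw/w = 0.0616.
Q is then a monomial in w, d, q:
δQ/Q = √((δw/w)² + (1·δd/d)² + (1·δq/q)²) = √(0.00379 + 0.00578 + 0.000169) = 0.0987
Q = 111600, so δQ = 0.0987 × 111600 = 11000.

11000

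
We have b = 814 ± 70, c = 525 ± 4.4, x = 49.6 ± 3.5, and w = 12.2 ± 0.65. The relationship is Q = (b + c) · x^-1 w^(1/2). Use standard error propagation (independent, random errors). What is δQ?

8.66

Let u = b + c = 1340. δu = √(δb² + δc²) = √(4900 + 19.4) = 70.1, so δu/u = 0.0524.
Q is then a monomial in u, x, w:
δQ/Q = √((δu/u)² + (-1·δx/x)² + (½·δw/w)²) = √(0.00274 + 0.00498 + 0.000710) = 0.0918
Q = 94.3, so δQ = 0.0918 × 94.3 = 8.66.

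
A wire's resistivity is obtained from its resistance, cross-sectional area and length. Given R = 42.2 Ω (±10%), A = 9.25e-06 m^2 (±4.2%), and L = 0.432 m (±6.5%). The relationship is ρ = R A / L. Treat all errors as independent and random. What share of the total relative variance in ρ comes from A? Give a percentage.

(δρ/ρ)² = (1·δR/R)² + (1·δA/A)² + (-1·δL/L)²
  R term: (1×0.100)² = 0.0100
  A term: (1×0.0420)² = 0.00176
  L term: (-1×0.0650)² = 0.00423
Total = 0.0160. Share from A = 0.00176/0.0160 = 0.110.

11.0%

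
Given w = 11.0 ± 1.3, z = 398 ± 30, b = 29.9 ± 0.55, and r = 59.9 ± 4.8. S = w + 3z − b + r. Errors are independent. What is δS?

Each term contributes (cᵢ δxᵢ)² to (δS)²:
  (δw)² = 1.69;  (3·δz)² = 8100;  (δb)² = 0.303;  (δr)² = 23.0
δS = √(8130) = 90.1

90.1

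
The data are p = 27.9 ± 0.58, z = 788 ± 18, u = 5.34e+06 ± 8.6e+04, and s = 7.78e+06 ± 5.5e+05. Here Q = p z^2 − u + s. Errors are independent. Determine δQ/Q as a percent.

Let w = p·z^2 = 1.73e+07. δw/w = √((1·δp/p)² + (2·δz/z)²) = √(0.000432 + 0.00209) = 0.0502, so δw = 8.7e+05.
Q = w − u + s: δQ = √(δw² + δu² + δs²) = √(7.56e+11 + 7.4e+09 + 3.02e+11) = 1.03e+06
Q = 1.98e+07, so δQ/Q = 1.03e+06/1.98e+07 = 0.0522.

5.22%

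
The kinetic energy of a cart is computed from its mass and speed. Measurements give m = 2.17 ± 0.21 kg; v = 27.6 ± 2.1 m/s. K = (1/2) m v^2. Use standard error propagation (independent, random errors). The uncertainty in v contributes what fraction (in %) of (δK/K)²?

(δK/K)² = (1·δm/m)² + (2·δv/v)²
  m term: (1×0.0968)² = 0.00937
  v term: (2×0.0761)² = 0.0232
Total = 0.0325. Share from v = 0.0232/0.0325 = 0.712.

71.2%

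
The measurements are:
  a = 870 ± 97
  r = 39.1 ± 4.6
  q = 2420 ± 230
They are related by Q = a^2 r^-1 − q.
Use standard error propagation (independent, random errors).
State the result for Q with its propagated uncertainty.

Let p = a^2·r^-1 = 19400. δp/p = √((2·δa/a)² + (-1·δr/r)²) = √(0.0497 + 0.0138) = 0.252, so δp = 4880.
Q = p − q: δQ = √(δp² + δq²) = √(2.38e+07 + 52900) = 4890
Q = 16900.

16900 ± 4890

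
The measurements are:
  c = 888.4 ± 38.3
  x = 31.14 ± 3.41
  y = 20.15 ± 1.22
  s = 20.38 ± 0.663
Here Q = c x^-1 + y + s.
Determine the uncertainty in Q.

Let p = c·x^-1 = 28.53. δp/p = √((1·δc/c)² + (-1·δx/x)²) = √(0.00186 + 0.0120) = 0.118, so δp = 3.36.
Q = p + y + s: δQ = √(δp² + δy² + δs²) = √(11.3 + 1.49 + 0.440) = 3.63

3.63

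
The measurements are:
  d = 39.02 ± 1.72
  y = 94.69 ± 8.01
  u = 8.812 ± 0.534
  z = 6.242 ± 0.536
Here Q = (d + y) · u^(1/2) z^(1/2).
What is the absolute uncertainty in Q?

Let w = d + y = 133.7. δw = √(δd² + δy²) = √(2.96 + 64.2) = 8.19, so δw/w = 0.0613.
Q is then a monomial in w, u, z:
δQ/Q = √((δw/w)² + (½·δu/u)² + (½·δz/z)²) = √(0.00375 + 0.000918 + 0.00184) = 0.0807
Q = 991.7, so δQ = 0.0807 × 991.7 = 80.0.

80.0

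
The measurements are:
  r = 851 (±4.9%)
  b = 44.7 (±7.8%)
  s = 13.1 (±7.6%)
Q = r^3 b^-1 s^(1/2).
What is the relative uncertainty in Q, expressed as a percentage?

17.1%

Since Q is a product/quotient, work with relative uncertainties:
  (3·δr/r)² = (3×0.0490)² = 0.0216;  (-1·δb/b)² = (-1×0.0780)² = 0.00608;  (½·δs/s)² = (0.5×0.0760)² = 0.00144
δQ/Q = √(0.0291) = 0.171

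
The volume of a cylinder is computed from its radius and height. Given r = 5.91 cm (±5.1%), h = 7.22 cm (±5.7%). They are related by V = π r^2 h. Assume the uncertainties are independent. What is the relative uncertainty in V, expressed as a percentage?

Relative error in a monomial: (δV/V)² = Σ (nᵢ · δxᵢ/xᵢ)².
  (2·δr/r)² = (2×0.0510)² = 0.0104;  (1·δh/h)² = (1×0.0570)² = 0.00325
δV/V = √(0.0137) = 0.117

11.7%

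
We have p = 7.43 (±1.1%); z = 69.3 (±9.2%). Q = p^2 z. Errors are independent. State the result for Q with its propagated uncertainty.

3830 ± 362

For a monomial Q ∝ p^2, z, fractional errors add in quadrature:
  (2·δp/p)² = (2×0.0110)² = 0.000484;  (1·δz/z)² = (1×0.0920)² = 0.00846
δQ/Q = √(0.00895) = 0.0946
Q = 3830, so δQ = 0.0946 × 3830 = 362.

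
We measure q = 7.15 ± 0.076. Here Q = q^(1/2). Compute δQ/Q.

Each factor contributes (exponent × relative error)² to (δQ/Q)²:
  (½·δq/q)² = (0.5×0.0106)² = 2.82e-05
δQ/Q = √(2.82e-05) = 0.00531

0.00531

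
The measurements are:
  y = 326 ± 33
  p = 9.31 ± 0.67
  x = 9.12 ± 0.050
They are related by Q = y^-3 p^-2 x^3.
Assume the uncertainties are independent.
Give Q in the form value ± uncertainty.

Each factor contributes (exponent × relative error)² to (δQ/Q)²:
  (-3·δy/y)² = (-3×0.101)² = 0.0922;  (-2·δp/p)² = (-2×0.0720)² = 0.0207;  (3·δx/x)² = (3×0.00548)² = 0.000271
δQ/Q = √(0.113) = 0.336
Q = 2.53e-07, so δQ = 0.336 × 2.53e-07 = 8.5e-08.

(2.53 ± 0.850) × 10^-7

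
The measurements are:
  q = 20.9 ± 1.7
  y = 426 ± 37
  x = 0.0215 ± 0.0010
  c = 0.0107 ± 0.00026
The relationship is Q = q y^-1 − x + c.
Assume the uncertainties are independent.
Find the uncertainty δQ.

0.00593

Let p = q·y^-1 = 0.0491. δp/p = √((1·δq/q)² + (-1·δy/y)²) = √(0.00662 + 0.00754) = 0.119, so δp = 0.00584.
Q = p − x + c: δQ = √(δp² + δx² + δc²) = √(3.41e-05 + 1e-06 + 6.76e-08) = 0.00593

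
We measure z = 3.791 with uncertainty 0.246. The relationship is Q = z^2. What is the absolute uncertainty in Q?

1.87

Q ∝ z^2, so δQ/Q = |2| · δz/z = 2 × 0.0649 = 0.130.
Q = 14.37, so δQ = 0.130 × 14.37 = 1.87.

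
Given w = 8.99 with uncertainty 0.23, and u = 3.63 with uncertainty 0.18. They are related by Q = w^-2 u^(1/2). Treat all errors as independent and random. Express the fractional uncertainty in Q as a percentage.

5.69%

Products/powers → add relative errors in quadrature, weighted by exponent:
  (-2·δw/w)² = (-2×0.0256)² = 0.00262;  (½·δu/u)² = (0.5×0.0496)² = 0.000615
δQ/Q = √(0.00323) = 0.0569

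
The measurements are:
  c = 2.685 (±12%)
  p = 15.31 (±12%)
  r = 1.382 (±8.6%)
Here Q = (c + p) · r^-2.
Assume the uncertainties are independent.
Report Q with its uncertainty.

Let u = c + p = 18.00. δu = √(δc² + δp²) = √(0.104 + 3.38) = 1.87, so δu/u = 0.104.
Q is then a monomial in u, r:
δQ/Q = √((δu/u)² + (-2·δr/r)²) = √(0.0107 + 0.0296) = 0.201
Q = 9.422, so δQ = 0.201 × 9.422 = 1.89.

9.422 ± 1.89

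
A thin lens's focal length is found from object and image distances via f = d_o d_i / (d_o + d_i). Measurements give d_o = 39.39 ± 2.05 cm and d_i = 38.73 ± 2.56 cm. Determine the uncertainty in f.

∂f/∂d_o = (d_i/(d_o+d_i))² = 0.246;  ∂f/∂d_i = (d_o/(d_o+d_i))² = 0.254
δf = √((∂f/∂d_o · δd_o)² + (∂f/∂d_i · δd_i)²) = √(0.254 + 0.424) = 0.823 cm

0.823 cm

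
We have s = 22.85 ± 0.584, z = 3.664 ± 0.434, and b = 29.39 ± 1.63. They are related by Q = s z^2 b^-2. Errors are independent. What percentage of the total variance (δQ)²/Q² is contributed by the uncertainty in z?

(δQ/Q)² = (1·δs/s)² + (2·δz/z)² + (-2·δb/b)²
  s term: (1×0.0256)² = 0.000653
  z term: (2×0.118)² = 0.0561
  b term: (-2×0.0555)² = 0.0123
Total = 0.0691. Share from z = 0.0561/0.0691 = 0.812.

81.2%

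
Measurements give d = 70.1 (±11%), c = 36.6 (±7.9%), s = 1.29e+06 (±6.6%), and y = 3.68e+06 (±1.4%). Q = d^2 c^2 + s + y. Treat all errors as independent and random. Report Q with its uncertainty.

Let p = d^2·c^2 = 6.58e+06. δp/p = √((2·δd/d)² + (2·δc/c)²) = √(0.0484 + 0.0250) = 0.271, so δp = 1.78e+06.
Q = p + s + y: δQ = √(δp² + δs² + δy²) = √(3.18e+12 + 7.25e+09 + 2.65e+09) = 1.79e+06
Q = 1.16e+07.

(1.16 ± 0.179) × 10^7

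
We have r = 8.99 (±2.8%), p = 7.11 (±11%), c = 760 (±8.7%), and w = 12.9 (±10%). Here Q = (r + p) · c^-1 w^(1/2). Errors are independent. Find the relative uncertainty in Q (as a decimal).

0.113

Let u = r + p = 16.1. δu = √(δr² + δp²) = √(0.0634 + 0.612) = 0.822, so δu/u = 0.0510.
Q is then a monomial in u, c, w:
δQ/Q = √((δu/u)² + (-1·δc/c)² + (½·δw/w)²) = √(0.00260 + 0.00757 + 0.00250) = 0.113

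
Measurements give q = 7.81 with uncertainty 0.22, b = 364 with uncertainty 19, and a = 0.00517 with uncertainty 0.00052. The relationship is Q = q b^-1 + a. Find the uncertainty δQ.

0.00137

Let p = q·b^-1 = 0.0215. δp/p = √((1·δq/q)² + (-1·δb/b)²) = √(0.000793 + 0.00272) = 0.0593, so δp = 0.00127.
Q = p + a: δQ = √(δp² + δa²) = √(1.62e-06 + 2.7e-07) = 0.00137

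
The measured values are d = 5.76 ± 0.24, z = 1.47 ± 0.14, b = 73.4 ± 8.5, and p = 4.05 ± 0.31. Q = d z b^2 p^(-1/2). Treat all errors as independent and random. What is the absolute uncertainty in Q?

Q is a product of powers, so relative uncertainties combine in quadrature:
  (1·δd/d)² = (1×0.0417)² = 0.00174;  (1·δz/z)² = (1×0.0952)² = 0.00907;  (2·δb/b)² = (2×0.116)² = 0.0536;  (−½·δp/p)² = (-0.5×0.0765)² = 0.00146
δQ/Q = √(0.0659) = 0.257
Q = 22700, so δQ = 0.257 × 22700 = 5820.

5820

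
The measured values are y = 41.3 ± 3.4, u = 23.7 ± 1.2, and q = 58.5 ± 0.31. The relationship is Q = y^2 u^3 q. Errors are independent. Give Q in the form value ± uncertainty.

Each factor contributes (exponent × relative error)² to (δQ/Q)²:
  (2·δy/y)² = (2×0.0823)² = 0.0271;  (3·δu/u)² = (3×0.0506)² = 0.0231;  (1·δq/q)² = (1×0.00530)² = 2.81e-05
δQ/Q = √(0.0502) = 0.224
Q = 1.33e+09, so δQ = 0.224 × 1.33e+09 = 2.98e+08.

(1.33 ± 0.298) × 10^9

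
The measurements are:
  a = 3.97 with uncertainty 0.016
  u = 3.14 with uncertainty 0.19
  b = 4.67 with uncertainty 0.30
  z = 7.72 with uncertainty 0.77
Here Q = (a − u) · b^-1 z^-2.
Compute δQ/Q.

0.311

Let w = a − u = 0.830. δw = √(δa² + δu²) = √(0.000256 + 0.0361) = 0.191, so δw/w = 0.230.
Q is then a monomial in w, b, z:
δQ/Q = √((δw/w)² + (-1·δb/b)² + (-2·δz/z)²) = √(0.0528 + 0.00413 + 0.0398) = 0.311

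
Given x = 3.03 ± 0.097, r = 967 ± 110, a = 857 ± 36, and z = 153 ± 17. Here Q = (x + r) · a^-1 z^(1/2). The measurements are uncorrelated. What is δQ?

1.86

Let u = x + r = 970. δu = √(δx² + δr²) = √(0.00941 + 12100) = 110, so δu/u = 0.113.
Q is then a monomial in u, a, z:
δQ/Q = √((δu/u)² + (-1·δa/a)² + (½·δz/z)²) = √(0.0129 + 0.00176 + 0.00309) = 0.133
Q = 14.0, so δQ = 0.133 × 14.0 = 1.86.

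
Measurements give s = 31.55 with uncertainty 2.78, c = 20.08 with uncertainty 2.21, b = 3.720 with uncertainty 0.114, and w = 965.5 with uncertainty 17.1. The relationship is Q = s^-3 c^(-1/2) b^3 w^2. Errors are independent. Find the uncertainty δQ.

Since Q is a product/quotient, work with relative uncertainties:
  (-3·δs/s)² = (-3×0.0881)² = 0.0699;  (−½·δc/c)² = (-0.5×0.110)² = 0.00303;  (3·δb/b)² = (3×0.0306)² = 0.00845;  (2·δw/w)² = (2×0.0177)² = 0.00125
δQ/Q = √(0.0826) = 0.287
Q = 341.0, so δQ = 0.287 × 341.0 = 98.0.

98.0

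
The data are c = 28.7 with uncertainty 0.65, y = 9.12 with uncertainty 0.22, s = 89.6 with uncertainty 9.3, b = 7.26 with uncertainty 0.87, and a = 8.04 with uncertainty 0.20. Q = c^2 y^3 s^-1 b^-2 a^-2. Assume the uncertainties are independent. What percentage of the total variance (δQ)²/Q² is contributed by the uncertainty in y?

(δQ/Q)² = (2·δc/c)² + (3·δy/y)² + (-1·δs/s)² + (-2·δb/b)² + (-2·δa/a)²
  c term: (2×0.0226)² = 0.00205
  y term: (3×0.0241)² = 0.00524
  s term: (-1×0.104)² = 0.0108
  b term: (-2×0.120)² = 0.0574
  a term: (-2×0.0249)² = 0.00248
Total = 0.0780. Share from y = 0.00524/0.0780 = 0.0672.

6.72%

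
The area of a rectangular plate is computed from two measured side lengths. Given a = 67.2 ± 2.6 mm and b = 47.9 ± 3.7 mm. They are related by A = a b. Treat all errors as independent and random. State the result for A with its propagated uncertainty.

For a monomial A ∝ a, b, fractional errors add in quadrature:
  (1·δa/a)² = (1×0.0387)² = 0.00150;  (1·δb/b)² = (1×0.0772)² = 0.00597
δA/A = √(0.00746) = 0.0864
A = 3220 mm^2, so δA = 0.0864 × 3220 = 278 mm^2.

3220 ± 278 mm^2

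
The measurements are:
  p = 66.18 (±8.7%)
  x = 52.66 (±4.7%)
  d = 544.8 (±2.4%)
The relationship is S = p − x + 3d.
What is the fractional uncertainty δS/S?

Each term contributes (cᵢ δxᵢ)² to (δS)²:
  (δp)² = 33.2;  (δx)² = 6.13;  (3·δd)² = 1540
δS = √(1580) = 39.7
S = 1648, so δS/S = 39.7/1648 = 0.0241.

0.0241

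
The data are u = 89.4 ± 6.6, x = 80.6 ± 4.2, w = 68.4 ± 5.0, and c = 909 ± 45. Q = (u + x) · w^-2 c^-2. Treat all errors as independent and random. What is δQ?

8.02e-09

Let h = u + x = 170. δh = √(δu² + δx²) = √(43.6 + 17.6) = 7.82, so δh/h = 0.0460.
Q is then a monomial in h, w, c:
δQ/Q = √((δh/h)² + (-2·δw/w)² + (-2·δc/c)²) = √(0.00212 + 0.0214 + 0.00980) = 0.182
Q = 4.4e-08, so δQ = 0.182 × 4.4e-08 = 8.02e-09.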